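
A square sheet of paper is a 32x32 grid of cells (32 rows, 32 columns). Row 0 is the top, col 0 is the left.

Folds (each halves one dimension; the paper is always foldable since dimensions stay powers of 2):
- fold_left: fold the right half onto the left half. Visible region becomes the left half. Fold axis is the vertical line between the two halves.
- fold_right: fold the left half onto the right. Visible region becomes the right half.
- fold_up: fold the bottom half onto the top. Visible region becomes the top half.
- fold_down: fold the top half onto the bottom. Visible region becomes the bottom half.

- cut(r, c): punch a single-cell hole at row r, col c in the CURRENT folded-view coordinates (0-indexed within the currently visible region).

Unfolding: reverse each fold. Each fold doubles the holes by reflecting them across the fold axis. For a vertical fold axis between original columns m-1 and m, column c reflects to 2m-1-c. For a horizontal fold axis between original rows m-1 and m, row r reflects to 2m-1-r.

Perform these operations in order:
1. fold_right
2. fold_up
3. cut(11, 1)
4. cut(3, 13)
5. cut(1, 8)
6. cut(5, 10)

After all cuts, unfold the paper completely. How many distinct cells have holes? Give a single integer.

Op 1 fold_right: fold axis v@16; visible region now rows[0,32) x cols[16,32) = 32x16
Op 2 fold_up: fold axis h@16; visible region now rows[0,16) x cols[16,32) = 16x16
Op 3 cut(11, 1): punch at orig (11,17); cuts so far [(11, 17)]; region rows[0,16) x cols[16,32) = 16x16
Op 4 cut(3, 13): punch at orig (3,29); cuts so far [(3, 29), (11, 17)]; region rows[0,16) x cols[16,32) = 16x16
Op 5 cut(1, 8): punch at orig (1,24); cuts so far [(1, 24), (3, 29), (11, 17)]; region rows[0,16) x cols[16,32) = 16x16
Op 6 cut(5, 10): punch at orig (5,26); cuts so far [(1, 24), (3, 29), (5, 26), (11, 17)]; region rows[0,16) x cols[16,32) = 16x16
Unfold 1 (reflect across h@16): 8 holes -> [(1, 24), (3, 29), (5, 26), (11, 17), (20, 17), (26, 26), (28, 29), (30, 24)]
Unfold 2 (reflect across v@16): 16 holes -> [(1, 7), (1, 24), (3, 2), (3, 29), (5, 5), (5, 26), (11, 14), (11, 17), (20, 14), (20, 17), (26, 5), (26, 26), (28, 2), (28, 29), (30, 7), (30, 24)]

Answer: 16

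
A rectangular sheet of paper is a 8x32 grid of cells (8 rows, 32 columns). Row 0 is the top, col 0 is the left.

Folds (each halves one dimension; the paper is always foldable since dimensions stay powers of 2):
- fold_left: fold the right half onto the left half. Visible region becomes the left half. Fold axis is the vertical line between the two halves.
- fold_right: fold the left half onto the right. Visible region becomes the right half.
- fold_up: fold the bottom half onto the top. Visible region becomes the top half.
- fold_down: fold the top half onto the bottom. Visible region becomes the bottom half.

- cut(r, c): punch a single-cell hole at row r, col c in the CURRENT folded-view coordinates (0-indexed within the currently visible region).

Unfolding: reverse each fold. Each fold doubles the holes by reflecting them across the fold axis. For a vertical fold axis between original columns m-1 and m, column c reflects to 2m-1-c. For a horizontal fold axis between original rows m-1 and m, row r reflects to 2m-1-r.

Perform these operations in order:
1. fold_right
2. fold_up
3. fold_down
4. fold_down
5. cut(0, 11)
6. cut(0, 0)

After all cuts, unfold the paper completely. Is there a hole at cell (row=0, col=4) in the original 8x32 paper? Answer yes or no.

Answer: yes

Derivation:
Op 1 fold_right: fold axis v@16; visible region now rows[0,8) x cols[16,32) = 8x16
Op 2 fold_up: fold axis h@4; visible region now rows[0,4) x cols[16,32) = 4x16
Op 3 fold_down: fold axis h@2; visible region now rows[2,4) x cols[16,32) = 2x16
Op 4 fold_down: fold axis h@3; visible region now rows[3,4) x cols[16,32) = 1x16
Op 5 cut(0, 11): punch at orig (3,27); cuts so far [(3, 27)]; region rows[3,4) x cols[16,32) = 1x16
Op 6 cut(0, 0): punch at orig (3,16); cuts so far [(3, 16), (3, 27)]; region rows[3,4) x cols[16,32) = 1x16
Unfold 1 (reflect across h@3): 4 holes -> [(2, 16), (2, 27), (3, 16), (3, 27)]
Unfold 2 (reflect across h@2): 8 holes -> [(0, 16), (0, 27), (1, 16), (1, 27), (2, 16), (2, 27), (3, 16), (3, 27)]
Unfold 3 (reflect across h@4): 16 holes -> [(0, 16), (0, 27), (1, 16), (1, 27), (2, 16), (2, 27), (3, 16), (3, 27), (4, 16), (4, 27), (5, 16), (5, 27), (6, 16), (6, 27), (7, 16), (7, 27)]
Unfold 4 (reflect across v@16): 32 holes -> [(0, 4), (0, 15), (0, 16), (0, 27), (1, 4), (1, 15), (1, 16), (1, 27), (2, 4), (2, 15), (2, 16), (2, 27), (3, 4), (3, 15), (3, 16), (3, 27), (4, 4), (4, 15), (4, 16), (4, 27), (5, 4), (5, 15), (5, 16), (5, 27), (6, 4), (6, 15), (6, 16), (6, 27), (7, 4), (7, 15), (7, 16), (7, 27)]
Holes: [(0, 4), (0, 15), (0, 16), (0, 27), (1, 4), (1, 15), (1, 16), (1, 27), (2, 4), (2, 15), (2, 16), (2, 27), (3, 4), (3, 15), (3, 16), (3, 27), (4, 4), (4, 15), (4, 16), (4, 27), (5, 4), (5, 15), (5, 16), (5, 27), (6, 4), (6, 15), (6, 16), (6, 27), (7, 4), (7, 15), (7, 16), (7, 27)]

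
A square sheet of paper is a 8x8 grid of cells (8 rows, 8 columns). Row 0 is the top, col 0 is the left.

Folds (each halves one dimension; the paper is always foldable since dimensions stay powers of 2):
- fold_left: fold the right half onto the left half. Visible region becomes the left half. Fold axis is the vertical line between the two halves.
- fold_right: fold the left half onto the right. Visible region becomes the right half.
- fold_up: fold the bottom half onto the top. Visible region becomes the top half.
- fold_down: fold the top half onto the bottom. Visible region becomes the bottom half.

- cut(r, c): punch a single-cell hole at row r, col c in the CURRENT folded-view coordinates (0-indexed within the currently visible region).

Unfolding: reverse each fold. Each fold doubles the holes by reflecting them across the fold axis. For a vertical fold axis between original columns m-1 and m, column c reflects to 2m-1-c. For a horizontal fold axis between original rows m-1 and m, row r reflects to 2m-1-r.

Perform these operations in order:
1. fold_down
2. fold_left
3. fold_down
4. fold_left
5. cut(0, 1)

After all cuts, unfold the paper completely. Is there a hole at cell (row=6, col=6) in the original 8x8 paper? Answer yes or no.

Op 1 fold_down: fold axis h@4; visible region now rows[4,8) x cols[0,8) = 4x8
Op 2 fold_left: fold axis v@4; visible region now rows[4,8) x cols[0,4) = 4x4
Op 3 fold_down: fold axis h@6; visible region now rows[6,8) x cols[0,4) = 2x4
Op 4 fold_left: fold axis v@2; visible region now rows[6,8) x cols[0,2) = 2x2
Op 5 cut(0, 1): punch at orig (6,1); cuts so far [(6, 1)]; region rows[6,8) x cols[0,2) = 2x2
Unfold 1 (reflect across v@2): 2 holes -> [(6, 1), (6, 2)]
Unfold 2 (reflect across h@6): 4 holes -> [(5, 1), (5, 2), (6, 1), (6, 2)]
Unfold 3 (reflect across v@4): 8 holes -> [(5, 1), (5, 2), (5, 5), (5, 6), (6, 1), (6, 2), (6, 5), (6, 6)]
Unfold 4 (reflect across h@4): 16 holes -> [(1, 1), (1, 2), (1, 5), (1, 6), (2, 1), (2, 2), (2, 5), (2, 6), (5, 1), (5, 2), (5, 5), (5, 6), (6, 1), (6, 2), (6, 5), (6, 6)]
Holes: [(1, 1), (1, 2), (1, 5), (1, 6), (2, 1), (2, 2), (2, 5), (2, 6), (5, 1), (5, 2), (5, 5), (5, 6), (6, 1), (6, 2), (6, 5), (6, 6)]

Answer: yes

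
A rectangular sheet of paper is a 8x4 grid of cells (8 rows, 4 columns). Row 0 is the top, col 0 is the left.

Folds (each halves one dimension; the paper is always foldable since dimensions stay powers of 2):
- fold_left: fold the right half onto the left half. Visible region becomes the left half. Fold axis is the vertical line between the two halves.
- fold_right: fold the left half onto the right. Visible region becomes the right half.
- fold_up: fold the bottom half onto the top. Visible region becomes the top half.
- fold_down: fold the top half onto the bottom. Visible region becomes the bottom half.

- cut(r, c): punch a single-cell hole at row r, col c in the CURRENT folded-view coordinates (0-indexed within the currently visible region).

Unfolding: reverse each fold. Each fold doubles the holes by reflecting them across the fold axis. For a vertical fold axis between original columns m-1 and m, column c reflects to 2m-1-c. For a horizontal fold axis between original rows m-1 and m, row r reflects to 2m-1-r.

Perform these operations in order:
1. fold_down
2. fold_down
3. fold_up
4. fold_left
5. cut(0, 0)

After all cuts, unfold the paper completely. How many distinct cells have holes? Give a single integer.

Op 1 fold_down: fold axis h@4; visible region now rows[4,8) x cols[0,4) = 4x4
Op 2 fold_down: fold axis h@6; visible region now rows[6,8) x cols[0,4) = 2x4
Op 3 fold_up: fold axis h@7; visible region now rows[6,7) x cols[0,4) = 1x4
Op 4 fold_left: fold axis v@2; visible region now rows[6,7) x cols[0,2) = 1x2
Op 5 cut(0, 0): punch at orig (6,0); cuts so far [(6, 0)]; region rows[6,7) x cols[0,2) = 1x2
Unfold 1 (reflect across v@2): 2 holes -> [(6, 0), (6, 3)]
Unfold 2 (reflect across h@7): 4 holes -> [(6, 0), (6, 3), (7, 0), (7, 3)]
Unfold 3 (reflect across h@6): 8 holes -> [(4, 0), (4, 3), (5, 0), (5, 3), (6, 0), (6, 3), (7, 0), (7, 3)]
Unfold 4 (reflect across h@4): 16 holes -> [(0, 0), (0, 3), (1, 0), (1, 3), (2, 0), (2, 3), (3, 0), (3, 3), (4, 0), (4, 3), (5, 0), (5, 3), (6, 0), (6, 3), (7, 0), (7, 3)]

Answer: 16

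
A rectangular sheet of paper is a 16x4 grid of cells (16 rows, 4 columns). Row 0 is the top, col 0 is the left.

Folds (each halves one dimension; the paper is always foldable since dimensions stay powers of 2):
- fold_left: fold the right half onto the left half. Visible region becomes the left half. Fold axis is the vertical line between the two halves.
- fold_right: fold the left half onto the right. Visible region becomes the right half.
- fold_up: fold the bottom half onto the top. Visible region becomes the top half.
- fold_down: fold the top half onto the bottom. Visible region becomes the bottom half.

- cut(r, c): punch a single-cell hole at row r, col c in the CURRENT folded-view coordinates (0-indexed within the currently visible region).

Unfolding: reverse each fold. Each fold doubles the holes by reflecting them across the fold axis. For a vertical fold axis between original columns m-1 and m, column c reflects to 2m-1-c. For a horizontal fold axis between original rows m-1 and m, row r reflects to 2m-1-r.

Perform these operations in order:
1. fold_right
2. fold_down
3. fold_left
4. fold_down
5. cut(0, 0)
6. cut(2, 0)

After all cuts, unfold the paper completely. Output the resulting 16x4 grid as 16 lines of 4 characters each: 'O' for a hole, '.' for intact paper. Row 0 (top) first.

Answer: ....
OOOO
....
OOOO
OOOO
....
OOOO
....
....
OOOO
....
OOOO
OOOO
....
OOOO
....

Derivation:
Op 1 fold_right: fold axis v@2; visible region now rows[0,16) x cols[2,4) = 16x2
Op 2 fold_down: fold axis h@8; visible region now rows[8,16) x cols[2,4) = 8x2
Op 3 fold_left: fold axis v@3; visible region now rows[8,16) x cols[2,3) = 8x1
Op 4 fold_down: fold axis h@12; visible region now rows[12,16) x cols[2,3) = 4x1
Op 5 cut(0, 0): punch at orig (12,2); cuts so far [(12, 2)]; region rows[12,16) x cols[2,3) = 4x1
Op 6 cut(2, 0): punch at orig (14,2); cuts so far [(12, 2), (14, 2)]; region rows[12,16) x cols[2,3) = 4x1
Unfold 1 (reflect across h@12): 4 holes -> [(9, 2), (11, 2), (12, 2), (14, 2)]
Unfold 2 (reflect across v@3): 8 holes -> [(9, 2), (9, 3), (11, 2), (11, 3), (12, 2), (12, 3), (14, 2), (14, 3)]
Unfold 3 (reflect across h@8): 16 holes -> [(1, 2), (1, 3), (3, 2), (3, 3), (4, 2), (4, 3), (6, 2), (6, 3), (9, 2), (9, 3), (11, 2), (11, 3), (12, 2), (12, 3), (14, 2), (14, 3)]
Unfold 4 (reflect across v@2): 32 holes -> [(1, 0), (1, 1), (1, 2), (1, 3), (3, 0), (3, 1), (3, 2), (3, 3), (4, 0), (4, 1), (4, 2), (4, 3), (6, 0), (6, 1), (6, 2), (6, 3), (9, 0), (9, 1), (9, 2), (9, 3), (11, 0), (11, 1), (11, 2), (11, 3), (12, 0), (12, 1), (12, 2), (12, 3), (14, 0), (14, 1), (14, 2), (14, 3)]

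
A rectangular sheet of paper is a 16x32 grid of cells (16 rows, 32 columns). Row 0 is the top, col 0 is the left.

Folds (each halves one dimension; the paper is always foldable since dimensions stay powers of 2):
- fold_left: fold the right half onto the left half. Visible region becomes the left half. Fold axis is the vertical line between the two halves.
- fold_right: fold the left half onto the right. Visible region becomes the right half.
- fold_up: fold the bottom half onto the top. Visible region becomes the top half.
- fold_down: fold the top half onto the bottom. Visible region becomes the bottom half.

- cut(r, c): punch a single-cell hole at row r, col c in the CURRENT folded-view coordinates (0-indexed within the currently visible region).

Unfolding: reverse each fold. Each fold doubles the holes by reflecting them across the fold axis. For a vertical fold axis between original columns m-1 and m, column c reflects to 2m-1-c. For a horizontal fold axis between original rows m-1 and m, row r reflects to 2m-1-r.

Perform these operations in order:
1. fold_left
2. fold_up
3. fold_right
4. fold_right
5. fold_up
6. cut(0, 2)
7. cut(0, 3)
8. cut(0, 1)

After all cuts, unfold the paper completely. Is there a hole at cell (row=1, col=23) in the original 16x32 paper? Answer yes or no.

Answer: no

Derivation:
Op 1 fold_left: fold axis v@16; visible region now rows[0,16) x cols[0,16) = 16x16
Op 2 fold_up: fold axis h@8; visible region now rows[0,8) x cols[0,16) = 8x16
Op 3 fold_right: fold axis v@8; visible region now rows[0,8) x cols[8,16) = 8x8
Op 4 fold_right: fold axis v@12; visible region now rows[0,8) x cols[12,16) = 8x4
Op 5 fold_up: fold axis h@4; visible region now rows[0,4) x cols[12,16) = 4x4
Op 6 cut(0, 2): punch at orig (0,14); cuts so far [(0, 14)]; region rows[0,4) x cols[12,16) = 4x4
Op 7 cut(0, 3): punch at orig (0,15); cuts so far [(0, 14), (0, 15)]; region rows[0,4) x cols[12,16) = 4x4
Op 8 cut(0, 1): punch at orig (0,13); cuts so far [(0, 13), (0, 14), (0, 15)]; region rows[0,4) x cols[12,16) = 4x4
Unfold 1 (reflect across h@4): 6 holes -> [(0, 13), (0, 14), (0, 15), (7, 13), (7, 14), (7, 15)]
Unfold 2 (reflect across v@12): 12 holes -> [(0, 8), (0, 9), (0, 10), (0, 13), (0, 14), (0, 15), (7, 8), (7, 9), (7, 10), (7, 13), (7, 14), (7, 15)]
Unfold 3 (reflect across v@8): 24 holes -> [(0, 0), (0, 1), (0, 2), (0, 5), (0, 6), (0, 7), (0, 8), (0, 9), (0, 10), (0, 13), (0, 14), (0, 15), (7, 0), (7, 1), (7, 2), (7, 5), (7, 6), (7, 7), (7, 8), (7, 9), (7, 10), (7, 13), (7, 14), (7, 15)]
Unfold 4 (reflect across h@8): 48 holes -> [(0, 0), (0, 1), (0, 2), (0, 5), (0, 6), (0, 7), (0, 8), (0, 9), (0, 10), (0, 13), (0, 14), (0, 15), (7, 0), (7, 1), (7, 2), (7, 5), (7, 6), (7, 7), (7, 8), (7, 9), (7, 10), (7, 13), (7, 14), (7, 15), (8, 0), (8, 1), (8, 2), (8, 5), (8, 6), (8, 7), (8, 8), (8, 9), (8, 10), (8, 13), (8, 14), (8, 15), (15, 0), (15, 1), (15, 2), (15, 5), (15, 6), (15, 7), (15, 8), (15, 9), (15, 10), (15, 13), (15, 14), (15, 15)]
Unfold 5 (reflect across v@16): 96 holes -> [(0, 0), (0, 1), (0, 2), (0, 5), (0, 6), (0, 7), (0, 8), (0, 9), (0, 10), (0, 13), (0, 14), (0, 15), (0, 16), (0, 17), (0, 18), (0, 21), (0, 22), (0, 23), (0, 24), (0, 25), (0, 26), (0, 29), (0, 30), (0, 31), (7, 0), (7, 1), (7, 2), (7, 5), (7, 6), (7, 7), (7, 8), (7, 9), (7, 10), (7, 13), (7, 14), (7, 15), (7, 16), (7, 17), (7, 18), (7, 21), (7, 22), (7, 23), (7, 24), (7, 25), (7, 26), (7, 29), (7, 30), (7, 31), (8, 0), (8, 1), (8, 2), (8, 5), (8, 6), (8, 7), (8, 8), (8, 9), (8, 10), (8, 13), (8, 14), (8, 15), (8, 16), (8, 17), (8, 18), (8, 21), (8, 22), (8, 23), (8, 24), (8, 25), (8, 26), (8, 29), (8, 30), (8, 31), (15, 0), (15, 1), (15, 2), (15, 5), (15, 6), (15, 7), (15, 8), (15, 9), (15, 10), (15, 13), (15, 14), (15, 15), (15, 16), (15, 17), (15, 18), (15, 21), (15, 22), (15, 23), (15, 24), (15, 25), (15, 26), (15, 29), (15, 30), (15, 31)]
Holes: [(0, 0), (0, 1), (0, 2), (0, 5), (0, 6), (0, 7), (0, 8), (0, 9), (0, 10), (0, 13), (0, 14), (0, 15), (0, 16), (0, 17), (0, 18), (0, 21), (0, 22), (0, 23), (0, 24), (0, 25), (0, 26), (0, 29), (0, 30), (0, 31), (7, 0), (7, 1), (7, 2), (7, 5), (7, 6), (7, 7), (7, 8), (7, 9), (7, 10), (7, 13), (7, 14), (7, 15), (7, 16), (7, 17), (7, 18), (7, 21), (7, 22), (7, 23), (7, 24), (7, 25), (7, 26), (7, 29), (7, 30), (7, 31), (8, 0), (8, 1), (8, 2), (8, 5), (8, 6), (8, 7), (8, 8), (8, 9), (8, 10), (8, 13), (8, 14), (8, 15), (8, 16), (8, 17), (8, 18), (8, 21), (8, 22), (8, 23), (8, 24), (8, 25), (8, 26), (8, 29), (8, 30), (8, 31), (15, 0), (15, 1), (15, 2), (15, 5), (15, 6), (15, 7), (15, 8), (15, 9), (15, 10), (15, 13), (15, 14), (15, 15), (15, 16), (15, 17), (15, 18), (15, 21), (15, 22), (15, 23), (15, 24), (15, 25), (15, 26), (15, 29), (15, 30), (15, 31)]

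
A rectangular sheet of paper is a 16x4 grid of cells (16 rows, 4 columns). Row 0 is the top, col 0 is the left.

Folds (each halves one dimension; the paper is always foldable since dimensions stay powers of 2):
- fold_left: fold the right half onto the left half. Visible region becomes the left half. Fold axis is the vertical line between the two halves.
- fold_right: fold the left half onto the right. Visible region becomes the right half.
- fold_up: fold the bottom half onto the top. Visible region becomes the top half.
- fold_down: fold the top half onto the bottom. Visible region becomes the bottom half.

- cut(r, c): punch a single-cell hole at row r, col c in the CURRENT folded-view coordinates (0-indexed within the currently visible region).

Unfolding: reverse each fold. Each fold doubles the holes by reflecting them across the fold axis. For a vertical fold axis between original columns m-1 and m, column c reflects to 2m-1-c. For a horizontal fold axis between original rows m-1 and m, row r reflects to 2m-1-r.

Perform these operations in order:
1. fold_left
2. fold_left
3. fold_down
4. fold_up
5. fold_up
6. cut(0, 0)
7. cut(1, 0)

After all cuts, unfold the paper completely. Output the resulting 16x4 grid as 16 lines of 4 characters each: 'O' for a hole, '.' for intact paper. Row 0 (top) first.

Answer: OOOO
OOOO
OOOO
OOOO
OOOO
OOOO
OOOO
OOOO
OOOO
OOOO
OOOO
OOOO
OOOO
OOOO
OOOO
OOOO

Derivation:
Op 1 fold_left: fold axis v@2; visible region now rows[0,16) x cols[0,2) = 16x2
Op 2 fold_left: fold axis v@1; visible region now rows[0,16) x cols[0,1) = 16x1
Op 3 fold_down: fold axis h@8; visible region now rows[8,16) x cols[0,1) = 8x1
Op 4 fold_up: fold axis h@12; visible region now rows[8,12) x cols[0,1) = 4x1
Op 5 fold_up: fold axis h@10; visible region now rows[8,10) x cols[0,1) = 2x1
Op 6 cut(0, 0): punch at orig (8,0); cuts so far [(8, 0)]; region rows[8,10) x cols[0,1) = 2x1
Op 7 cut(1, 0): punch at orig (9,0); cuts so far [(8, 0), (9, 0)]; region rows[8,10) x cols[0,1) = 2x1
Unfold 1 (reflect across h@10): 4 holes -> [(8, 0), (9, 0), (10, 0), (11, 0)]
Unfold 2 (reflect across h@12): 8 holes -> [(8, 0), (9, 0), (10, 0), (11, 0), (12, 0), (13, 0), (14, 0), (15, 0)]
Unfold 3 (reflect across h@8): 16 holes -> [(0, 0), (1, 0), (2, 0), (3, 0), (4, 0), (5, 0), (6, 0), (7, 0), (8, 0), (9, 0), (10, 0), (11, 0), (12, 0), (13, 0), (14, 0), (15, 0)]
Unfold 4 (reflect across v@1): 32 holes -> [(0, 0), (0, 1), (1, 0), (1, 1), (2, 0), (2, 1), (3, 0), (3, 1), (4, 0), (4, 1), (5, 0), (5, 1), (6, 0), (6, 1), (7, 0), (7, 1), (8, 0), (8, 1), (9, 0), (9, 1), (10, 0), (10, 1), (11, 0), (11, 1), (12, 0), (12, 1), (13, 0), (13, 1), (14, 0), (14, 1), (15, 0), (15, 1)]
Unfold 5 (reflect across v@2): 64 holes -> [(0, 0), (0, 1), (0, 2), (0, 3), (1, 0), (1, 1), (1, 2), (1, 3), (2, 0), (2, 1), (2, 2), (2, 3), (3, 0), (3, 1), (3, 2), (3, 3), (4, 0), (4, 1), (4, 2), (4, 3), (5, 0), (5, 1), (5, 2), (5, 3), (6, 0), (6, 1), (6, 2), (6, 3), (7, 0), (7, 1), (7, 2), (7, 3), (8, 0), (8, 1), (8, 2), (8, 3), (9, 0), (9, 1), (9, 2), (9, 3), (10, 0), (10, 1), (10, 2), (10, 3), (11, 0), (11, 1), (11, 2), (11, 3), (12, 0), (12, 1), (12, 2), (12, 3), (13, 0), (13, 1), (13, 2), (13, 3), (14, 0), (14, 1), (14, 2), (14, 3), (15, 0), (15, 1), (15, 2), (15, 3)]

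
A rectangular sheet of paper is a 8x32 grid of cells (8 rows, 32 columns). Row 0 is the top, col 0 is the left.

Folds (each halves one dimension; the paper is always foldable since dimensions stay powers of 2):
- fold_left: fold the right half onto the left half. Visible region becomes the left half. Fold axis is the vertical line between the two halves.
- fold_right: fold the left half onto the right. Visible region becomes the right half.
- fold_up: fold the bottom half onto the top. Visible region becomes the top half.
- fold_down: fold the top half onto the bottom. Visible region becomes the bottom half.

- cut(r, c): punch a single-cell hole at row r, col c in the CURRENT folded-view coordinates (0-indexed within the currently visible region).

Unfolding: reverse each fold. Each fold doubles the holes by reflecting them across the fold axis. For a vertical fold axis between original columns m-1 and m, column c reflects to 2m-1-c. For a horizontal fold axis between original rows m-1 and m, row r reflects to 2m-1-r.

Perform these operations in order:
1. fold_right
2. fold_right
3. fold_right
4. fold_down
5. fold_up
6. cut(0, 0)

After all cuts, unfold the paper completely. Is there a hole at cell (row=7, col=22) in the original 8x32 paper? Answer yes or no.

Op 1 fold_right: fold axis v@16; visible region now rows[0,8) x cols[16,32) = 8x16
Op 2 fold_right: fold axis v@24; visible region now rows[0,8) x cols[24,32) = 8x8
Op 3 fold_right: fold axis v@28; visible region now rows[0,8) x cols[28,32) = 8x4
Op 4 fold_down: fold axis h@4; visible region now rows[4,8) x cols[28,32) = 4x4
Op 5 fold_up: fold axis h@6; visible region now rows[4,6) x cols[28,32) = 2x4
Op 6 cut(0, 0): punch at orig (4,28); cuts so far [(4, 28)]; region rows[4,6) x cols[28,32) = 2x4
Unfold 1 (reflect across h@6): 2 holes -> [(4, 28), (7, 28)]
Unfold 2 (reflect across h@4): 4 holes -> [(0, 28), (3, 28), (4, 28), (7, 28)]
Unfold 3 (reflect across v@28): 8 holes -> [(0, 27), (0, 28), (3, 27), (3, 28), (4, 27), (4, 28), (7, 27), (7, 28)]
Unfold 4 (reflect across v@24): 16 holes -> [(0, 19), (0, 20), (0, 27), (0, 28), (3, 19), (3, 20), (3, 27), (3, 28), (4, 19), (4, 20), (4, 27), (4, 28), (7, 19), (7, 20), (7, 27), (7, 28)]
Unfold 5 (reflect across v@16): 32 holes -> [(0, 3), (0, 4), (0, 11), (0, 12), (0, 19), (0, 20), (0, 27), (0, 28), (3, 3), (3, 4), (3, 11), (3, 12), (3, 19), (3, 20), (3, 27), (3, 28), (4, 3), (4, 4), (4, 11), (4, 12), (4, 19), (4, 20), (4, 27), (4, 28), (7, 3), (7, 4), (7, 11), (7, 12), (7, 19), (7, 20), (7, 27), (7, 28)]
Holes: [(0, 3), (0, 4), (0, 11), (0, 12), (0, 19), (0, 20), (0, 27), (0, 28), (3, 3), (3, 4), (3, 11), (3, 12), (3, 19), (3, 20), (3, 27), (3, 28), (4, 3), (4, 4), (4, 11), (4, 12), (4, 19), (4, 20), (4, 27), (4, 28), (7, 3), (7, 4), (7, 11), (7, 12), (7, 19), (7, 20), (7, 27), (7, 28)]

Answer: no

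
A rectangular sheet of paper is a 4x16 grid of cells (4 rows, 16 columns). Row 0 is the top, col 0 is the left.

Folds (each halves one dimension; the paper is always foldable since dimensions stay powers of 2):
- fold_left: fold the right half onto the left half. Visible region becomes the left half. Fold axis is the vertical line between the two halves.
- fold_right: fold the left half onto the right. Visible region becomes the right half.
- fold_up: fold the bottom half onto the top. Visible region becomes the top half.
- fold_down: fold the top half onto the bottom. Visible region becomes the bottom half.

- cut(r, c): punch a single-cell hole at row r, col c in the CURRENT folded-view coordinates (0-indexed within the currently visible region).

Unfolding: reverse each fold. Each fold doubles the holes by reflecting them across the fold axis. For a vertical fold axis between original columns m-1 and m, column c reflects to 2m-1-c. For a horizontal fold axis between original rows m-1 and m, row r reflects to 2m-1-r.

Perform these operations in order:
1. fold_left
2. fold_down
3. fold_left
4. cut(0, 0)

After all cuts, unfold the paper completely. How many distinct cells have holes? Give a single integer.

Answer: 8

Derivation:
Op 1 fold_left: fold axis v@8; visible region now rows[0,4) x cols[0,8) = 4x8
Op 2 fold_down: fold axis h@2; visible region now rows[2,4) x cols[0,8) = 2x8
Op 3 fold_left: fold axis v@4; visible region now rows[2,4) x cols[0,4) = 2x4
Op 4 cut(0, 0): punch at orig (2,0); cuts so far [(2, 0)]; region rows[2,4) x cols[0,4) = 2x4
Unfold 1 (reflect across v@4): 2 holes -> [(2, 0), (2, 7)]
Unfold 2 (reflect across h@2): 4 holes -> [(1, 0), (1, 7), (2, 0), (2, 7)]
Unfold 3 (reflect across v@8): 8 holes -> [(1, 0), (1, 7), (1, 8), (1, 15), (2, 0), (2, 7), (2, 8), (2, 15)]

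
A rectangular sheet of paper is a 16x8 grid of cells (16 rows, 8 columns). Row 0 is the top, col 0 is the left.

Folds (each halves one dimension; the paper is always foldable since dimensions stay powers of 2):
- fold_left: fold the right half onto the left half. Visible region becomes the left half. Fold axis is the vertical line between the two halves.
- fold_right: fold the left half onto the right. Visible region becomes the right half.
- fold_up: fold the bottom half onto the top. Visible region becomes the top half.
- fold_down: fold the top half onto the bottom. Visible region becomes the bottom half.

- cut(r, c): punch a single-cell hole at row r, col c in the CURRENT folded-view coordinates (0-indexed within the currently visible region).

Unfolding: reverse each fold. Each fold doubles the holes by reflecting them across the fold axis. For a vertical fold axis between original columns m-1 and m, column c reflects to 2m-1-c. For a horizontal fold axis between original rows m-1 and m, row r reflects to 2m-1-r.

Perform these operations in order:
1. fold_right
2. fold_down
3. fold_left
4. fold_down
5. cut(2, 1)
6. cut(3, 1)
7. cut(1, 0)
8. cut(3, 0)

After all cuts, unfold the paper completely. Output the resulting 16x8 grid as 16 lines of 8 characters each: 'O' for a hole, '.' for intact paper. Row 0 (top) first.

Answer: OOOOOOOO
.OO..OO.
O..OO..O
........
........
O..OO..O
.OO..OO.
OOOOOOOO
OOOOOOOO
.OO..OO.
O..OO..O
........
........
O..OO..O
.OO..OO.
OOOOOOOO

Derivation:
Op 1 fold_right: fold axis v@4; visible region now rows[0,16) x cols[4,8) = 16x4
Op 2 fold_down: fold axis h@8; visible region now rows[8,16) x cols[4,8) = 8x4
Op 3 fold_left: fold axis v@6; visible region now rows[8,16) x cols[4,6) = 8x2
Op 4 fold_down: fold axis h@12; visible region now rows[12,16) x cols[4,6) = 4x2
Op 5 cut(2, 1): punch at orig (14,5); cuts so far [(14, 5)]; region rows[12,16) x cols[4,6) = 4x2
Op 6 cut(3, 1): punch at orig (15,5); cuts so far [(14, 5), (15, 5)]; region rows[12,16) x cols[4,6) = 4x2
Op 7 cut(1, 0): punch at orig (13,4); cuts so far [(13, 4), (14, 5), (15, 5)]; region rows[12,16) x cols[4,6) = 4x2
Op 8 cut(3, 0): punch at orig (15,4); cuts so far [(13, 4), (14, 5), (15, 4), (15, 5)]; region rows[12,16) x cols[4,6) = 4x2
Unfold 1 (reflect across h@12): 8 holes -> [(8, 4), (8, 5), (9, 5), (10, 4), (13, 4), (14, 5), (15, 4), (15, 5)]
Unfold 2 (reflect across v@6): 16 holes -> [(8, 4), (8, 5), (8, 6), (8, 7), (9, 5), (9, 6), (10, 4), (10, 7), (13, 4), (13, 7), (14, 5), (14, 6), (15, 4), (15, 5), (15, 6), (15, 7)]
Unfold 3 (reflect across h@8): 32 holes -> [(0, 4), (0, 5), (0, 6), (0, 7), (1, 5), (1, 6), (2, 4), (2, 7), (5, 4), (5, 7), (6, 5), (6, 6), (7, 4), (7, 5), (7, 6), (7, 7), (8, 4), (8, 5), (8, 6), (8, 7), (9, 5), (9, 6), (10, 4), (10, 7), (13, 4), (13, 7), (14, 5), (14, 6), (15, 4), (15, 5), (15, 6), (15, 7)]
Unfold 4 (reflect across v@4): 64 holes -> [(0, 0), (0, 1), (0, 2), (0, 3), (0, 4), (0, 5), (0, 6), (0, 7), (1, 1), (1, 2), (1, 5), (1, 6), (2, 0), (2, 3), (2, 4), (2, 7), (5, 0), (5, 3), (5, 4), (5, 7), (6, 1), (6, 2), (6, 5), (6, 6), (7, 0), (7, 1), (7, 2), (7, 3), (7, 4), (7, 5), (7, 6), (7, 7), (8, 0), (8, 1), (8, 2), (8, 3), (8, 4), (8, 5), (8, 6), (8, 7), (9, 1), (9, 2), (9, 5), (9, 6), (10, 0), (10, 3), (10, 4), (10, 7), (13, 0), (13, 3), (13, 4), (13, 7), (14, 1), (14, 2), (14, 5), (14, 6), (15, 0), (15, 1), (15, 2), (15, 3), (15, 4), (15, 5), (15, 6), (15, 7)]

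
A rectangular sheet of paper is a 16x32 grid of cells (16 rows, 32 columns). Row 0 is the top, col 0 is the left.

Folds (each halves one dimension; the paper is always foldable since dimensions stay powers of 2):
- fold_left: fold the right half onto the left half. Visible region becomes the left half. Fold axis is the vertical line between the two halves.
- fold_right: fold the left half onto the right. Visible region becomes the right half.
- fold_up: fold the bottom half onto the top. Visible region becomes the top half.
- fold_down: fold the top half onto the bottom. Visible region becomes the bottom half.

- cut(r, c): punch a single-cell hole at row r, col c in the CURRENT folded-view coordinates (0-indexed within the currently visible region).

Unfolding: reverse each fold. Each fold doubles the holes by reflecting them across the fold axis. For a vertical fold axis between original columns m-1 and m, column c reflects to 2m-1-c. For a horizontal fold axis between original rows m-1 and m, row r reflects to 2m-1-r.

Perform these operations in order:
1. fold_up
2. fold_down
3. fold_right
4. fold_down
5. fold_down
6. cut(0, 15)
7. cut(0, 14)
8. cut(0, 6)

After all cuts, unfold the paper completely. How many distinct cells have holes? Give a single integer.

Op 1 fold_up: fold axis h@8; visible region now rows[0,8) x cols[0,32) = 8x32
Op 2 fold_down: fold axis h@4; visible region now rows[4,8) x cols[0,32) = 4x32
Op 3 fold_right: fold axis v@16; visible region now rows[4,8) x cols[16,32) = 4x16
Op 4 fold_down: fold axis h@6; visible region now rows[6,8) x cols[16,32) = 2x16
Op 5 fold_down: fold axis h@7; visible region now rows[7,8) x cols[16,32) = 1x16
Op 6 cut(0, 15): punch at orig (7,31); cuts so far [(7, 31)]; region rows[7,8) x cols[16,32) = 1x16
Op 7 cut(0, 14): punch at orig (7,30); cuts so far [(7, 30), (7, 31)]; region rows[7,8) x cols[16,32) = 1x16
Op 8 cut(0, 6): punch at orig (7,22); cuts so far [(7, 22), (7, 30), (7, 31)]; region rows[7,8) x cols[16,32) = 1x16
Unfold 1 (reflect across h@7): 6 holes -> [(6, 22), (6, 30), (6, 31), (7, 22), (7, 30), (7, 31)]
Unfold 2 (reflect across h@6): 12 holes -> [(4, 22), (4, 30), (4, 31), (5, 22), (5, 30), (5, 31), (6, 22), (6, 30), (6, 31), (7, 22), (7, 30), (7, 31)]
Unfold 3 (reflect across v@16): 24 holes -> [(4, 0), (4, 1), (4, 9), (4, 22), (4, 30), (4, 31), (5, 0), (5, 1), (5, 9), (5, 22), (5, 30), (5, 31), (6, 0), (6, 1), (6, 9), (6, 22), (6, 30), (6, 31), (7, 0), (7, 1), (7, 9), (7, 22), (7, 30), (7, 31)]
Unfold 4 (reflect across h@4): 48 holes -> [(0, 0), (0, 1), (0, 9), (0, 22), (0, 30), (0, 31), (1, 0), (1, 1), (1, 9), (1, 22), (1, 30), (1, 31), (2, 0), (2, 1), (2, 9), (2, 22), (2, 30), (2, 31), (3, 0), (3, 1), (3, 9), (3, 22), (3, 30), (3, 31), (4, 0), (4, 1), (4, 9), (4, 22), (4, 30), (4, 31), (5, 0), (5, 1), (5, 9), (5, 22), (5, 30), (5, 31), (6, 0), (6, 1), (6, 9), (6, 22), (6, 30), (6, 31), (7, 0), (7, 1), (7, 9), (7, 22), (7, 30), (7, 31)]
Unfold 5 (reflect across h@8): 96 holes -> [(0, 0), (0, 1), (0, 9), (0, 22), (0, 30), (0, 31), (1, 0), (1, 1), (1, 9), (1, 22), (1, 30), (1, 31), (2, 0), (2, 1), (2, 9), (2, 22), (2, 30), (2, 31), (3, 0), (3, 1), (3, 9), (3, 22), (3, 30), (3, 31), (4, 0), (4, 1), (4, 9), (4, 22), (4, 30), (4, 31), (5, 0), (5, 1), (5, 9), (5, 22), (5, 30), (5, 31), (6, 0), (6, 1), (6, 9), (6, 22), (6, 30), (6, 31), (7, 0), (7, 1), (7, 9), (7, 22), (7, 30), (7, 31), (8, 0), (8, 1), (8, 9), (8, 22), (8, 30), (8, 31), (9, 0), (9, 1), (9, 9), (9, 22), (9, 30), (9, 31), (10, 0), (10, 1), (10, 9), (10, 22), (10, 30), (10, 31), (11, 0), (11, 1), (11, 9), (11, 22), (11, 30), (11, 31), (12, 0), (12, 1), (12, 9), (12, 22), (12, 30), (12, 31), (13, 0), (13, 1), (13, 9), (13, 22), (13, 30), (13, 31), (14, 0), (14, 1), (14, 9), (14, 22), (14, 30), (14, 31), (15, 0), (15, 1), (15, 9), (15, 22), (15, 30), (15, 31)]

Answer: 96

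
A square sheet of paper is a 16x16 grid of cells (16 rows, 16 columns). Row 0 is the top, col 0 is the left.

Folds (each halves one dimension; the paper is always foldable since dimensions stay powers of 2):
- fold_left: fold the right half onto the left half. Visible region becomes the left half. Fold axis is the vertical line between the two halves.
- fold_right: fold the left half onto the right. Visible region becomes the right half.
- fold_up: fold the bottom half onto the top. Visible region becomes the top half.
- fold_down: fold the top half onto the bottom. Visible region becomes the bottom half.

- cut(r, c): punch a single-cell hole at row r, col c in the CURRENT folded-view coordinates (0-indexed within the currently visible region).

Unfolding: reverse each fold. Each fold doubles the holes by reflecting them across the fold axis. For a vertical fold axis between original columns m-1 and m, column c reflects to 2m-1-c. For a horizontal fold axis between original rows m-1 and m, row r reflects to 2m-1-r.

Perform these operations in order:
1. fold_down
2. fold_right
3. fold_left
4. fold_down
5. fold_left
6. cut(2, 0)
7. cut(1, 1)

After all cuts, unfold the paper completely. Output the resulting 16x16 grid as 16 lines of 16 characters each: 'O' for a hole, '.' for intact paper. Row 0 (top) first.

Answer: ................
O..OO..OO..OO..O
.OO..OO..OO..OO.
................
................
.OO..OO..OO..OO.
O..OO..OO..OO..O
................
................
O..OO..OO..OO..O
.OO..OO..OO..OO.
................
................
.OO..OO..OO..OO.
O..OO..OO..OO..O
................

Derivation:
Op 1 fold_down: fold axis h@8; visible region now rows[8,16) x cols[0,16) = 8x16
Op 2 fold_right: fold axis v@8; visible region now rows[8,16) x cols[8,16) = 8x8
Op 3 fold_left: fold axis v@12; visible region now rows[8,16) x cols[8,12) = 8x4
Op 4 fold_down: fold axis h@12; visible region now rows[12,16) x cols[8,12) = 4x4
Op 5 fold_left: fold axis v@10; visible region now rows[12,16) x cols[8,10) = 4x2
Op 6 cut(2, 0): punch at orig (14,8); cuts so far [(14, 8)]; region rows[12,16) x cols[8,10) = 4x2
Op 7 cut(1, 1): punch at orig (13,9); cuts so far [(13, 9), (14, 8)]; region rows[12,16) x cols[8,10) = 4x2
Unfold 1 (reflect across v@10): 4 holes -> [(13, 9), (13, 10), (14, 8), (14, 11)]
Unfold 2 (reflect across h@12): 8 holes -> [(9, 8), (9, 11), (10, 9), (10, 10), (13, 9), (13, 10), (14, 8), (14, 11)]
Unfold 3 (reflect across v@12): 16 holes -> [(9, 8), (9, 11), (9, 12), (9, 15), (10, 9), (10, 10), (10, 13), (10, 14), (13, 9), (13, 10), (13, 13), (13, 14), (14, 8), (14, 11), (14, 12), (14, 15)]
Unfold 4 (reflect across v@8): 32 holes -> [(9, 0), (9, 3), (9, 4), (9, 7), (9, 8), (9, 11), (9, 12), (9, 15), (10, 1), (10, 2), (10, 5), (10, 6), (10, 9), (10, 10), (10, 13), (10, 14), (13, 1), (13, 2), (13, 5), (13, 6), (13, 9), (13, 10), (13, 13), (13, 14), (14, 0), (14, 3), (14, 4), (14, 7), (14, 8), (14, 11), (14, 12), (14, 15)]
Unfold 5 (reflect across h@8): 64 holes -> [(1, 0), (1, 3), (1, 4), (1, 7), (1, 8), (1, 11), (1, 12), (1, 15), (2, 1), (2, 2), (2, 5), (2, 6), (2, 9), (2, 10), (2, 13), (2, 14), (5, 1), (5, 2), (5, 5), (5, 6), (5, 9), (5, 10), (5, 13), (5, 14), (6, 0), (6, 3), (6, 4), (6, 7), (6, 8), (6, 11), (6, 12), (6, 15), (9, 0), (9, 3), (9, 4), (9, 7), (9, 8), (9, 11), (9, 12), (9, 15), (10, 1), (10, 2), (10, 5), (10, 6), (10, 9), (10, 10), (10, 13), (10, 14), (13, 1), (13, 2), (13, 5), (13, 6), (13, 9), (13, 10), (13, 13), (13, 14), (14, 0), (14, 3), (14, 4), (14, 7), (14, 8), (14, 11), (14, 12), (14, 15)]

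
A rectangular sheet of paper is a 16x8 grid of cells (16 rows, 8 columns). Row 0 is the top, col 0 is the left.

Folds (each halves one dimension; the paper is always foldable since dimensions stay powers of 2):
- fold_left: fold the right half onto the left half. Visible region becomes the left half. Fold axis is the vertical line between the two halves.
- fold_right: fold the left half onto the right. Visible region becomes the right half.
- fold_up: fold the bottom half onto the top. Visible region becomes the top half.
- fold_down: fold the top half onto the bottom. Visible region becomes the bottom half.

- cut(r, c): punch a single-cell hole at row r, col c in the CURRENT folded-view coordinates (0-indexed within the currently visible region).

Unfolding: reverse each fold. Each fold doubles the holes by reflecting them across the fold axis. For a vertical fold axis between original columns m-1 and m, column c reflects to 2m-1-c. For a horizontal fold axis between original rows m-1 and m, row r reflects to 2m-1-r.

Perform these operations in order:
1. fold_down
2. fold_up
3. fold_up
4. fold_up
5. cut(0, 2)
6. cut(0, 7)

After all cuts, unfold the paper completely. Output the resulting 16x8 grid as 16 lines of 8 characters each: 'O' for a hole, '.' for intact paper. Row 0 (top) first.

Op 1 fold_down: fold axis h@8; visible region now rows[8,16) x cols[0,8) = 8x8
Op 2 fold_up: fold axis h@12; visible region now rows[8,12) x cols[0,8) = 4x8
Op 3 fold_up: fold axis h@10; visible region now rows[8,10) x cols[0,8) = 2x8
Op 4 fold_up: fold axis h@9; visible region now rows[8,9) x cols[0,8) = 1x8
Op 5 cut(0, 2): punch at orig (8,2); cuts so far [(8, 2)]; region rows[8,9) x cols[0,8) = 1x8
Op 6 cut(0, 7): punch at orig (8,7); cuts so far [(8, 2), (8, 7)]; region rows[8,9) x cols[0,8) = 1x8
Unfold 1 (reflect across h@9): 4 holes -> [(8, 2), (8, 7), (9, 2), (9, 7)]
Unfold 2 (reflect across h@10): 8 holes -> [(8, 2), (8, 7), (9, 2), (9, 7), (10, 2), (10, 7), (11, 2), (11, 7)]
Unfold 3 (reflect across h@12): 16 holes -> [(8, 2), (8, 7), (9, 2), (9, 7), (10, 2), (10, 7), (11, 2), (11, 7), (12, 2), (12, 7), (13, 2), (13, 7), (14, 2), (14, 7), (15, 2), (15, 7)]
Unfold 4 (reflect across h@8): 32 holes -> [(0, 2), (0, 7), (1, 2), (1, 7), (2, 2), (2, 7), (3, 2), (3, 7), (4, 2), (4, 7), (5, 2), (5, 7), (6, 2), (6, 7), (7, 2), (7, 7), (8, 2), (8, 7), (9, 2), (9, 7), (10, 2), (10, 7), (11, 2), (11, 7), (12, 2), (12, 7), (13, 2), (13, 7), (14, 2), (14, 7), (15, 2), (15, 7)]

Answer: ..O....O
..O....O
..O....O
..O....O
..O....O
..O....O
..O....O
..O....O
..O....O
..O....O
..O....O
..O....O
..O....O
..O....O
..O....O
..O....O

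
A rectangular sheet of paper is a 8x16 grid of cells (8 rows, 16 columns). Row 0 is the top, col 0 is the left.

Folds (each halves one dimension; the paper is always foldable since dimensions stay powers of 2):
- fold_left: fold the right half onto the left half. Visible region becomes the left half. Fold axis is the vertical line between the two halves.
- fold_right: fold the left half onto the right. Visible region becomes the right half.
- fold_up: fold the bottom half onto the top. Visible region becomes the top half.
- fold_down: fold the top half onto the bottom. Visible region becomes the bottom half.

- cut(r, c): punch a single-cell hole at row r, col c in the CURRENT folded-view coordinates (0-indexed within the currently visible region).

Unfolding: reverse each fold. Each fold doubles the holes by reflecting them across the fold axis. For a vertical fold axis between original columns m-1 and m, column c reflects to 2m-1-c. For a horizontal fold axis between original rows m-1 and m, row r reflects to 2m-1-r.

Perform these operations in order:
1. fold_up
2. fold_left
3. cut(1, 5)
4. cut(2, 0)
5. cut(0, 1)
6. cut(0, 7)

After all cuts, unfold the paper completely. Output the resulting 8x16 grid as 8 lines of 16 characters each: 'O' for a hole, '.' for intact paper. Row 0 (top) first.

Op 1 fold_up: fold axis h@4; visible region now rows[0,4) x cols[0,16) = 4x16
Op 2 fold_left: fold axis v@8; visible region now rows[0,4) x cols[0,8) = 4x8
Op 3 cut(1, 5): punch at orig (1,5); cuts so far [(1, 5)]; region rows[0,4) x cols[0,8) = 4x8
Op 4 cut(2, 0): punch at orig (2,0); cuts so far [(1, 5), (2, 0)]; region rows[0,4) x cols[0,8) = 4x8
Op 5 cut(0, 1): punch at orig (0,1); cuts so far [(0, 1), (1, 5), (2, 0)]; region rows[0,4) x cols[0,8) = 4x8
Op 6 cut(0, 7): punch at orig (0,7); cuts so far [(0, 1), (0, 7), (1, 5), (2, 0)]; region rows[0,4) x cols[0,8) = 4x8
Unfold 1 (reflect across v@8): 8 holes -> [(0, 1), (0, 7), (0, 8), (0, 14), (1, 5), (1, 10), (2, 0), (2, 15)]
Unfold 2 (reflect across h@4): 16 holes -> [(0, 1), (0, 7), (0, 8), (0, 14), (1, 5), (1, 10), (2, 0), (2, 15), (5, 0), (5, 15), (6, 5), (6, 10), (7, 1), (7, 7), (7, 8), (7, 14)]

Answer: .O.....OO.....O.
.....O....O.....
O..............O
................
................
O..............O
.....O....O.....
.O.....OO.....O.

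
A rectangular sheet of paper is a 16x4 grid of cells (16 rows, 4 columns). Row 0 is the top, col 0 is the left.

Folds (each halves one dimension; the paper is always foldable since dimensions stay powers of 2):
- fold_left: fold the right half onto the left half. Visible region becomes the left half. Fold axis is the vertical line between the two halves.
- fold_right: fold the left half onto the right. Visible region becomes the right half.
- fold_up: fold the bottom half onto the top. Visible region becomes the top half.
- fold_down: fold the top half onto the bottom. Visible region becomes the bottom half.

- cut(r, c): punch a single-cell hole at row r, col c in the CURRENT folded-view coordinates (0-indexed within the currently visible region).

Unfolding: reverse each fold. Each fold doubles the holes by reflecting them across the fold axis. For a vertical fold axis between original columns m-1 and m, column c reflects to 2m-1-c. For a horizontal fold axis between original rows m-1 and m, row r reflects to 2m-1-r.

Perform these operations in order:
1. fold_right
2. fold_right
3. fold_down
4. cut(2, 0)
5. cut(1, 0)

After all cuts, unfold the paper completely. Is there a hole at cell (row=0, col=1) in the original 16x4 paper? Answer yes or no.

Op 1 fold_right: fold axis v@2; visible region now rows[0,16) x cols[2,4) = 16x2
Op 2 fold_right: fold axis v@3; visible region now rows[0,16) x cols[3,4) = 16x1
Op 3 fold_down: fold axis h@8; visible region now rows[8,16) x cols[3,4) = 8x1
Op 4 cut(2, 0): punch at orig (10,3); cuts so far [(10, 3)]; region rows[8,16) x cols[3,4) = 8x1
Op 5 cut(1, 0): punch at orig (9,3); cuts so far [(9, 3), (10, 3)]; region rows[8,16) x cols[3,4) = 8x1
Unfold 1 (reflect across h@8): 4 holes -> [(5, 3), (6, 3), (9, 3), (10, 3)]
Unfold 2 (reflect across v@3): 8 holes -> [(5, 2), (5, 3), (6, 2), (6, 3), (9, 2), (9, 3), (10, 2), (10, 3)]
Unfold 3 (reflect across v@2): 16 holes -> [(5, 0), (5, 1), (5, 2), (5, 3), (6, 0), (6, 1), (6, 2), (6, 3), (9, 0), (9, 1), (9, 2), (9, 3), (10, 0), (10, 1), (10, 2), (10, 3)]
Holes: [(5, 0), (5, 1), (5, 2), (5, 3), (6, 0), (6, 1), (6, 2), (6, 3), (9, 0), (9, 1), (9, 2), (9, 3), (10, 0), (10, 1), (10, 2), (10, 3)]

Answer: no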